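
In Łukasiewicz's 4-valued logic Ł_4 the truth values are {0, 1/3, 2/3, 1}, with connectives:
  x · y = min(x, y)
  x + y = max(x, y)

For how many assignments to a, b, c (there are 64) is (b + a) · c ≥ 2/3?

24

value 1: 7 assignments (counts)
value 2/3: 17 assignments (counts)
value 1/3: 21 assignments
value 0: 19 assignments
So 24 of the 64 assignments meet the threshold.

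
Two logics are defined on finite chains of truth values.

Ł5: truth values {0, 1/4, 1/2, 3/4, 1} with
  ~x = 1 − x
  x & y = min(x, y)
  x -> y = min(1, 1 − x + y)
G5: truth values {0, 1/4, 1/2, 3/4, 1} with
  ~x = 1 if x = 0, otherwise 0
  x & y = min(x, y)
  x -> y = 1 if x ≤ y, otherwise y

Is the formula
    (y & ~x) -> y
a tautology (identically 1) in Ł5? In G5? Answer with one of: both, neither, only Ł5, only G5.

In Ł5: every assignment gives 1 — tautology.
In G5: every assignment gives 1 — tautology.

both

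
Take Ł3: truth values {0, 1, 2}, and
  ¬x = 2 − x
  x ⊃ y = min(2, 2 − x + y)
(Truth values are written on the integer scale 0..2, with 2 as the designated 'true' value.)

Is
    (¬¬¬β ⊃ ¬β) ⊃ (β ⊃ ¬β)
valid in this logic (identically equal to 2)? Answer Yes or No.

Counterexample: take β = 2.
¬β = ¬2 = 0
¬¬β = ¬0 = 2
¬¬¬β = ¬2 = 0
¬β = ¬2 = 0
¬¬¬β ⊃ ¬β = 0 ⊃ 0 = 2
¬β = ¬2 = 0
β ⊃ ¬β = 2 ⊃ 0 = 0
(¬¬¬β ⊃ ¬β) ⊃ (β ⊃ ¬β) = 2 ⊃ 0 = 0
This gives 0 ≠ 2.

No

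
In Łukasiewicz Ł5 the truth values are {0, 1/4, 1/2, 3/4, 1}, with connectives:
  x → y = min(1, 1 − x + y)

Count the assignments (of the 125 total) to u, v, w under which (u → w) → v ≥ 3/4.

value 1: 45 assignments (counts)
value 3/4: 24 assignments (counts)
value 1/2: 22 assignments
value 1/4: 19 assignments
value 0: 15 assignments
So 69 of the 125 assignments meet the threshold.

69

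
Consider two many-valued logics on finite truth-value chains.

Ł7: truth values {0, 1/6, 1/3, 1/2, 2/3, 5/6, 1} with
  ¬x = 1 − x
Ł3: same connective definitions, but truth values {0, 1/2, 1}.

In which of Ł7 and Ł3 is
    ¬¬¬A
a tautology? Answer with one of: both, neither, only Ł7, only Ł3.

neither

In Ł7: at A = 1/6 the value is 5/6 — not a tautology.
In Ł3: at A = 1/2 the value is 1/2 — not a tautology.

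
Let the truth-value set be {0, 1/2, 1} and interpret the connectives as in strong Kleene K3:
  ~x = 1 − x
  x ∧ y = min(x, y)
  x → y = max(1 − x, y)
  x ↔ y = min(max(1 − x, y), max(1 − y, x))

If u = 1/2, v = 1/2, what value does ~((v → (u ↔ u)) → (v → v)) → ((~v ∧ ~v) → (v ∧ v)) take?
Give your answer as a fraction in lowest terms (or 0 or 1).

1/2

u ↔ u = 1/2 ↔ 1/2 = 1/2
v → (u ↔ u) = 1/2 → 1/2 = 1/2
v → v = 1/2 → 1/2 = 1/2
(v → (u ↔ u)) → (v → v) = 1/2 → 1/2 = 1/2
~((v → (u ↔ u)) → (v → v)) = ~1/2 = 1/2
~v = ~1/2 = 1/2
~v = ~1/2 = 1/2
~v ∧ ~v = 1/2 ∧ 1/2 = 1/2
v ∧ v = 1/2 ∧ 1/2 = 1/2
(~v ∧ ~v) → (v ∧ v) = 1/2 → 1/2 = 1/2
~((v → (u ↔ u)) → (v → v)) → ((~v ∧ ~v) → (v ∧ v)) = 1/2 → 1/2 = 1/2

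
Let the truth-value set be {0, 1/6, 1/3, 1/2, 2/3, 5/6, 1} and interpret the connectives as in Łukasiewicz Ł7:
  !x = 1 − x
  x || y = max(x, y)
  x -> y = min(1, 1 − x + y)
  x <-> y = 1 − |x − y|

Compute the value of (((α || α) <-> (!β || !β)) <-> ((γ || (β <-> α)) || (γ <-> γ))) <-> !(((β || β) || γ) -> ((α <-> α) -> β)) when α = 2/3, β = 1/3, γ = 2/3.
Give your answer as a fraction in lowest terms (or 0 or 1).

1/3

α || α = 2/3 || 2/3 = 2/3
!β = !1/3 = 2/3
!β = !1/3 = 2/3
!β || !β = 2/3 || 2/3 = 2/3
(α || α) <-> (!β || !β) = 2/3 <-> 2/3 = 1
β <-> α = 1/3 <-> 2/3 = 2/3
γ || (β <-> α) = 2/3 || 2/3 = 2/3
γ <-> γ = 2/3 <-> 2/3 = 1
(γ || (β <-> α)) || (γ <-> γ) = 2/3 || 1 = 1
((α || α) <-> (!β || !β)) <-> ((γ || (β <-> α)) || (γ <-> γ)) = 1 <-> 1 = 1
β || β = 1/3 || 1/3 = 1/3
(β || β) || γ = 1/3 || 2/3 = 2/3
α <-> α = 2/3 <-> 2/3 = 1
(α <-> α) -> β = 1 -> 1/3 = 1/3
((β || β) || γ) -> ((α <-> α) -> β) = 2/3 -> 1/3 = 2/3
!(((β || β) || γ) -> ((α <-> α) -> β)) = !2/3 = 1/3
(((α || α) <-> (!β || !β)) <-> ((γ || (β <-> α)) || (γ <-> γ))) <-> !(((β || β) || γ) -> ((α <-> α) -> β)) = 1 <-> 1/3 = 1/3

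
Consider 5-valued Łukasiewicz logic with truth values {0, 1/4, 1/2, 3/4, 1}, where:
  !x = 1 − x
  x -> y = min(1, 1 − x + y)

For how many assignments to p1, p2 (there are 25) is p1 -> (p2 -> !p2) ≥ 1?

19

value 1: 19 assignments (counts)
value 3/4: 2 assignments
value 1/2: 2 assignments
value 1/4: 1 assignment
value 0: 1 assignment
So 19 of the 25 assignments meet the threshold.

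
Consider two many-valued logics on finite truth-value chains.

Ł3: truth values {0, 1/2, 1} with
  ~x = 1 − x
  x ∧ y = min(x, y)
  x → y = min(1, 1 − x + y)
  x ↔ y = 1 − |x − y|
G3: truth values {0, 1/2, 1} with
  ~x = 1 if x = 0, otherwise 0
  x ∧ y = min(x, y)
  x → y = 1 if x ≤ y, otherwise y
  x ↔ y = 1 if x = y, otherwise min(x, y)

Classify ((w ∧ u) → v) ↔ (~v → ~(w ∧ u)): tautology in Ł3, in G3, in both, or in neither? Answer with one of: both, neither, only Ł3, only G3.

only Ł3

In Ł3: every assignment gives 1 — tautology.
In G3: at u = 1, v = 1/2, w = 1 the value is 1/2 — not a tautology.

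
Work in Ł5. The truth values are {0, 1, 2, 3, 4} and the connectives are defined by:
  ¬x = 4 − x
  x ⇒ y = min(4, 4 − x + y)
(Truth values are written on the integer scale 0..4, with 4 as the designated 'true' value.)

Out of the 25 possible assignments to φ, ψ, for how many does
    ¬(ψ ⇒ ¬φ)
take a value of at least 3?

value 4: 1 assignment (counts)
value 3: 2 assignments (counts)
value 2: 3 assignments
value 1: 4 assignments
value 0: 15 assignments
So 3 of the 25 assignments meet the threshold.

3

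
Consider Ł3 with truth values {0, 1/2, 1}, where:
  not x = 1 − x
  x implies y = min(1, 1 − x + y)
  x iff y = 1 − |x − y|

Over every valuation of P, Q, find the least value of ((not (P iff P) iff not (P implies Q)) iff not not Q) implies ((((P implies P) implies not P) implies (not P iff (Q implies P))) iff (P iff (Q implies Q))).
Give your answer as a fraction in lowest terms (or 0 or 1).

1/2

Take P = 1/2, Q = 1:
P iff P = 1/2 iff 1/2 = 1
not (P iff P) = not 1 = 0
P implies Q = 1/2 implies 1 = 1
not (P implies Q) = not 1 = 0
not (P iff P) iff not (P implies Q) = 0 iff 0 = 1
not Q = not 1 = 0
not not Q = not 0 = 1
(not (P iff P) iff not (P implies Q)) iff not not Q = 1 iff 1 = 1
P implies P = 1/2 implies 1/2 = 1
not P = not 1/2 = 1/2
(P implies P) implies not P = 1 implies 1/2 = 1/2
not P = not 1/2 = 1/2
Q implies P = 1 implies 1/2 = 1/2
not P iff (Q implies P) = 1/2 iff 1/2 = 1
((P implies P) implies not P) implies (not P iff (Q implies P)) = 1/2 implies 1 = 1
Q implies Q = 1 implies 1 = 1
P iff (Q implies Q) = 1/2 iff 1 = 1/2
(((P implies P) implies not P) implies (not P iff (Q implies P))) iff (P iff (Q implies Q)) = 1 iff 1/2 = 1/2
((not (P iff P) iff not (P implies Q)) iff not not Q) implies ((((P implies P) implies not P) implies (not P iff (Q implies P))) iff (P iff (Q implies Q))) = 1 implies 1/2 = 1/2
No assignment yields a value below 1/2, so this is the minimum.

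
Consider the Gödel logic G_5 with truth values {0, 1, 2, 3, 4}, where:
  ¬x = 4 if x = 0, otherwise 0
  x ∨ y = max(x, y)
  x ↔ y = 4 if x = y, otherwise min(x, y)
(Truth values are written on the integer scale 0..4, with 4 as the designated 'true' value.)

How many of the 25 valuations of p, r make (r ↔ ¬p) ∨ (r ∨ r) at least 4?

value 4: 9 assignments (counts)
value 3: 5 assignments
value 2: 5 assignments
value 1: 5 assignments
value 0: 1 assignment
So 9 of the 25 assignments meet the threshold.

9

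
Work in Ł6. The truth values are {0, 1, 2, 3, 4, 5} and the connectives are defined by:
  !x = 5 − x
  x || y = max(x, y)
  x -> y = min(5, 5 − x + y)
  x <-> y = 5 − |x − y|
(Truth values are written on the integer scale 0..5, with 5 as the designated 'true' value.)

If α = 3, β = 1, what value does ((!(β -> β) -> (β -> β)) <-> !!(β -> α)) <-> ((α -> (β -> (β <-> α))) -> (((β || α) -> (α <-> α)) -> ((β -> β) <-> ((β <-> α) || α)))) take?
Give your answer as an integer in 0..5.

3

β -> β = 1 -> 1 = 5
!(β -> β) = !5 = 0
β -> β = 1 -> 1 = 5
!(β -> β) -> (β -> β) = 0 -> 5 = 5
β -> α = 1 -> 3 = 5
!(β -> α) = !5 = 0
!!(β -> α) = !0 = 5
(!(β -> β) -> (β -> β)) <-> !!(β -> α) = 5 <-> 5 = 5
β <-> α = 1 <-> 3 = 3
β -> (β <-> α) = 1 -> 3 = 5
α -> (β -> (β <-> α)) = 3 -> 5 = 5
β || α = 1 || 3 = 3
α <-> α = 3 <-> 3 = 5
(β || α) -> (α <-> α) = 3 -> 5 = 5
β -> β = 1 -> 1 = 5
β <-> α = 1 <-> 3 = 3
(β <-> α) || α = 3 || 3 = 3
(β -> β) <-> ((β <-> α) || α) = 5 <-> 3 = 3
((β || α) -> (α <-> α)) -> ((β -> β) <-> ((β <-> α) || α)) = 5 -> 3 = 3
(α -> (β -> (β <-> α))) -> (((β || α) -> (α <-> α)) -> ((β -> β) <-> ((β <-> α) || α))) = 5 -> 3 = 3
((!(β -> β) -> (β -> β)) <-> !!(β -> α)) <-> ((α -> (β -> (β <-> α))) -> (((β || α) -> (α <-> α)) -> ((β -> β) <-> ((β <-> α) || α)))) = 5 <-> 3 = 3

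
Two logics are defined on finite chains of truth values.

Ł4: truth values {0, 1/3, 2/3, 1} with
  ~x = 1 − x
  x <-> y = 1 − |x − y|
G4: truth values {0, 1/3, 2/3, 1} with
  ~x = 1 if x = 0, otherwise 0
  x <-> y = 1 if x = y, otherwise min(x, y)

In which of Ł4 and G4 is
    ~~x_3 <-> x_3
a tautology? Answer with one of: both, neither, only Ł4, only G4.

In Ł4: every assignment gives 1 — tautology.
In G4: at x_3 = 1/3 the value is 1/3 — not a tautology.

only Ł4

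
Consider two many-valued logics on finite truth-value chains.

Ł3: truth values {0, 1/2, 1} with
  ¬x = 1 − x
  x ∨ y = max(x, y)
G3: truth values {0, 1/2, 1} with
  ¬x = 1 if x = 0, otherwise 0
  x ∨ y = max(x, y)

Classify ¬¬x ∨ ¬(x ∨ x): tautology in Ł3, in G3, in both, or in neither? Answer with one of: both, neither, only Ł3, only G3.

In Ł3: at x = 1/2 the value is 1/2 — not a tautology.
In G3: every assignment gives 1 — tautology.

only G3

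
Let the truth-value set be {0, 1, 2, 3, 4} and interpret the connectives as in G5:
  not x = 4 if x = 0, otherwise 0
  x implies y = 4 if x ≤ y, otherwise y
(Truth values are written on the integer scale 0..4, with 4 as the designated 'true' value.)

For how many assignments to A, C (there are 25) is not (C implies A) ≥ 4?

value 4: 4 assignments (counts)
value 0: 21 assignments
So 4 of the 25 assignments meet the threshold.

4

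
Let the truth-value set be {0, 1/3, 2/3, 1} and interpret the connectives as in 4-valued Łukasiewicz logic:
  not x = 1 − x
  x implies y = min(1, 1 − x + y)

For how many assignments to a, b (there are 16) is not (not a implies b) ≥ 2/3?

3

a = 0, b = 0 ↦ 1  ≥
a = 0, b = 1/3 ↦ 2/3  ≥
a = 0, b = 2/3 ↦ 1/3  <
a = 0, b = 1 ↦ 0  <
a = 1/3, b = 0 ↦ 2/3  ≥
a = 1/3, b = 1/3 ↦ 1/3  <
a = 1/3, b = 2/3 ↦ 0  <
a = 1/3, b = 1 ↦ 0  <
a = 2/3, b = 0 ↦ 1/3  <
a = 2/3, b = 1/3 ↦ 0  <
a = 2/3, b = 2/3 ↦ 0  <
a = 2/3, b = 1 ↦ 0  <
a = 1, b = 0 ↦ 0  <
a = 1, b = 1/3 ↦ 0  <
a = 1, b = 2/3 ↦ 0  <
a = 1, b = 1 ↦ 0  <
So 3 of the 16 assignments meet the threshold.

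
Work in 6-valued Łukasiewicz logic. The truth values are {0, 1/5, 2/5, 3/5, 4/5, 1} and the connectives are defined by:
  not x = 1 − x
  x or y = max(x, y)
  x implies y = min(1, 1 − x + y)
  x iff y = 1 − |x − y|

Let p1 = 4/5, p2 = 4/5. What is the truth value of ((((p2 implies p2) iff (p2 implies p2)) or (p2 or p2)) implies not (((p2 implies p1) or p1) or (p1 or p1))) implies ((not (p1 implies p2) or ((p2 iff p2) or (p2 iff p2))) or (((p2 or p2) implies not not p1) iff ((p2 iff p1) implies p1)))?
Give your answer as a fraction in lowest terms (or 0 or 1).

1

p2 implies p2 = 4/5 implies 4/5 = 1
p2 implies p2 = 4/5 implies 4/5 = 1
(p2 implies p2) iff (p2 implies p2) = 1 iff 1 = 1
p2 or p2 = 4/5 or 4/5 = 4/5
((p2 implies p2) iff (p2 implies p2)) or (p2 or p2) = 1 or 4/5 = 1
p2 implies p1 = 4/5 implies 4/5 = 1
(p2 implies p1) or p1 = 1 or 4/5 = 1
p1 or p1 = 4/5 or 4/5 = 4/5
((p2 implies p1) or p1) or (p1 or p1) = 1 or 4/5 = 1
not (((p2 implies p1) or p1) or (p1 or p1)) = not 1 = 0
(((p2 implies p2) iff (p2 implies p2)) or (p2 or p2)) implies not (((p2 implies p1) or p1) or (p1 or p1)) = 1 implies 0 = 0
p1 implies p2 = 4/5 implies 4/5 = 1
not (p1 implies p2) = not 1 = 0
p2 iff p2 = 4/5 iff 4/5 = 1
p2 iff p2 = 4/5 iff 4/5 = 1
(p2 iff p2) or (p2 iff p2) = 1 or 1 = 1
not (p1 implies p2) or ((p2 iff p2) or (p2 iff p2)) = 0 or 1 = 1
p2 or p2 = 4/5 or 4/5 = 4/5
not p1 = not 4/5 = 1/5
not not p1 = not 1/5 = 4/5
(p2 or p2) implies not not p1 = 4/5 implies 4/5 = 1
p2 iff p1 = 4/5 iff 4/5 = 1
(p2 iff p1) implies p1 = 1 implies 4/5 = 4/5
((p2 or p2) implies not not p1) iff ((p2 iff p1) implies p1) = 1 iff 4/5 = 4/5
(not (p1 implies p2) or ((p2 iff p2) or (p2 iff p2))) or (((p2 or p2) implies not not p1) iff ((p2 iff p1) implies p1)) = 1 or 4/5 = 1
((((p2 implies p2) iff (p2 implies p2)) or (p2 or p2)) implies not (((p2 implies p1) or p1) or (p1 or p1))) implies ((not (p1 implies p2) or ((p2 iff p2) or (p2 iff p2))) or (((p2 or p2) implies not not p1) iff ((p2 iff p1) implies p1))) = 0 implies 1 = 1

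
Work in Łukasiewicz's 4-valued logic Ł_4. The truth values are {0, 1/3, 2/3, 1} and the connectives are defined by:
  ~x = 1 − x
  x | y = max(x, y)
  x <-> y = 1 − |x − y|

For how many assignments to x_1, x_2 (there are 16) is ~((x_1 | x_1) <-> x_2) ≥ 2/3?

x_1 = 0, x_2 = 0 ↦ 0  <
x_1 = 0, x_2 = 1/3 ↦ 1/3  <
x_1 = 0, x_2 = 2/3 ↦ 2/3  ≥
x_1 = 0, x_2 = 1 ↦ 1  ≥
x_1 = 1/3, x_2 = 0 ↦ 1/3  <
x_1 = 1/3, x_2 = 1/3 ↦ 0  <
x_1 = 1/3, x_2 = 2/3 ↦ 1/3  <
x_1 = 1/3, x_2 = 1 ↦ 2/3  ≥
x_1 = 2/3, x_2 = 0 ↦ 2/3  ≥
x_1 = 2/3, x_2 = 1/3 ↦ 1/3  <
x_1 = 2/3, x_2 = 2/3 ↦ 0  <
x_1 = 2/3, x_2 = 1 ↦ 1/3  <
x_1 = 1, x_2 = 0 ↦ 1  ≥
x_1 = 1, x_2 = 1/3 ↦ 2/3  ≥
x_1 = 1, x_2 = 2/3 ↦ 1/3  <
x_1 = 1, x_2 = 1 ↦ 0  <
So 6 of the 16 assignments meet the threshold.

6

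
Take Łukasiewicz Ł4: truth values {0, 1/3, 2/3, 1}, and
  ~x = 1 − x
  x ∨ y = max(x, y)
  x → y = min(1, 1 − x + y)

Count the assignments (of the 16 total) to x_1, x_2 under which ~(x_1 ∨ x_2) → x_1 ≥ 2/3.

14

x_1 = 0, x_2 = 0 ↦ 0  <
x_1 = 0, x_2 = 1/3 ↦ 1/3  <
x_1 = 0, x_2 = 2/3 ↦ 2/3  ≥
x_1 = 0, x_2 = 1 ↦ 1  ≥
x_1 = 1/3, x_2 = 0 ↦ 2/3  ≥
x_1 = 1/3, x_2 = 1/3 ↦ 2/3  ≥
x_1 = 1/3, x_2 = 2/3 ↦ 1  ≥
x_1 = 1/3, x_2 = 1 ↦ 1  ≥
x_1 = 2/3, x_2 = 0 ↦ 1  ≥
x_1 = 2/3, x_2 = 1/3 ↦ 1  ≥
x_1 = 2/3, x_2 = 2/3 ↦ 1  ≥
x_1 = 2/3, x_2 = 1 ↦ 1  ≥
x_1 = 1, x_2 = 0 ↦ 1  ≥
x_1 = 1, x_2 = 1/3 ↦ 1  ≥
x_1 = 1, x_2 = 2/3 ↦ 1  ≥
x_1 = 1, x_2 = 1 ↦ 1  ≥
So 14 of the 16 assignments meet the threshold.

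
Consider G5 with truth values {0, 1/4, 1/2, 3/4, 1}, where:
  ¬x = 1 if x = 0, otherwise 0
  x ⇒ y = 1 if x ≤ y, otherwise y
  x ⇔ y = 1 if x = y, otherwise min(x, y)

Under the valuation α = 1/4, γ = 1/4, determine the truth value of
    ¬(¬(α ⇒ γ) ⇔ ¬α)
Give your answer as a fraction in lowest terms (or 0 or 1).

α ⇒ γ = 1/4 ⇒ 1/4 = 1
¬(α ⇒ γ) = ¬1 = 0
¬α = ¬1/4 = 0
¬(α ⇒ γ) ⇔ ¬α = 0 ⇔ 0 = 1
¬(¬(α ⇒ γ) ⇔ ¬α) = ¬1 = 0

0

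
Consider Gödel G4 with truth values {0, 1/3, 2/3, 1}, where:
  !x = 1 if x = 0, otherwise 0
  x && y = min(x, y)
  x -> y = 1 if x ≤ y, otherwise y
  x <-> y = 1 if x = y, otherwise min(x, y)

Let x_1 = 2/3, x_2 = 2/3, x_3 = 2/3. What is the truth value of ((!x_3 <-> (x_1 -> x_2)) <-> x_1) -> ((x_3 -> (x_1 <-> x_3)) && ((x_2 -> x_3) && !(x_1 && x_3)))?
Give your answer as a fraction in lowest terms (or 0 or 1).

1

!x_3 = !2/3 = 0
x_1 -> x_2 = 2/3 -> 2/3 = 1
!x_3 <-> (x_1 -> x_2) = 0 <-> 1 = 0
(!x_3 <-> (x_1 -> x_2)) <-> x_1 = 0 <-> 2/3 = 0
x_1 <-> x_3 = 2/3 <-> 2/3 = 1
x_3 -> (x_1 <-> x_3) = 2/3 -> 1 = 1
x_2 -> x_3 = 2/3 -> 2/3 = 1
x_1 && x_3 = 2/3 && 2/3 = 2/3
!(x_1 && x_3) = !2/3 = 0
(x_2 -> x_3) && !(x_1 && x_3) = 1 && 0 = 0
(x_3 -> (x_1 <-> x_3)) && ((x_2 -> x_3) && !(x_1 && x_3)) = 1 && 0 = 0
((!x_3 <-> (x_1 -> x_2)) <-> x_1) -> ((x_3 -> (x_1 <-> x_3)) && ((x_2 -> x_3) && !(x_1 && x_3))) = 0 -> 0 = 1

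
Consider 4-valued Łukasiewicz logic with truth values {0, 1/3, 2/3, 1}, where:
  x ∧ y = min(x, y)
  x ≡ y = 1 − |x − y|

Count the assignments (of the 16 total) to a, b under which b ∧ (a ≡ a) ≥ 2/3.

8

a = 0, b = 0 ↦ 0  <
a = 0, b = 1/3 ↦ 1/3  <
a = 0, b = 2/3 ↦ 2/3  ≥
a = 0, b = 1 ↦ 1  ≥
a = 1/3, b = 0 ↦ 0  <
a = 1/3, b = 1/3 ↦ 1/3  <
a = 1/3, b = 2/3 ↦ 2/3  ≥
a = 1/3, b = 1 ↦ 1  ≥
a = 2/3, b = 0 ↦ 0  <
a = 2/3, b = 1/3 ↦ 1/3  <
a = 2/3, b = 2/3 ↦ 2/3  ≥
a = 2/3, b = 1 ↦ 1  ≥
a = 1, b = 0 ↦ 0  <
a = 1, b = 1/3 ↦ 1/3  <
a = 1, b = 2/3 ↦ 2/3  ≥
a = 1, b = 1 ↦ 1  ≥
So 8 of the 16 assignments meet the threshold.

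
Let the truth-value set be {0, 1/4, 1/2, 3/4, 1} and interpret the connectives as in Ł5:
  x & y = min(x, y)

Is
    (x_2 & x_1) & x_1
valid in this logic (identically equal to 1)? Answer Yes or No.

No

Counterexample: take x_1 = 0, x_2 = 0.
x_2 & x_1 = 0 & 0 = 0
(x_2 & x_1) & x_1 = 0 & 0 = 0
This gives 0 ≠ 1.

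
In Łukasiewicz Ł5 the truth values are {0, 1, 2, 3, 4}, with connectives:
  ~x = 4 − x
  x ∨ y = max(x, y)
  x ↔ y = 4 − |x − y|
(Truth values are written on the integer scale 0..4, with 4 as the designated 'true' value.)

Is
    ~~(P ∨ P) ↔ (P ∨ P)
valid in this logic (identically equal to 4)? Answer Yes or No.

Yes

P = 0 ↦ 4
P = 1 ↦ 4
P = 2 ↦ 4
P = 3 ↦ 4
P = 4 ↦ 4
Every assignment gives a value ≥ 4.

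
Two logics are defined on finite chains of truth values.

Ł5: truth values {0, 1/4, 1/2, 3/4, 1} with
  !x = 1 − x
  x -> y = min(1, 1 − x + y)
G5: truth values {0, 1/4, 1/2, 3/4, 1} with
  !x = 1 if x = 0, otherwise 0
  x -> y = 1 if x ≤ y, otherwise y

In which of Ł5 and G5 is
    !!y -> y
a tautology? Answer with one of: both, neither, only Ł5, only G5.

In Ł5: every assignment gives 1 — tautology.
In G5: at y = 1/4 the value is 1/4 — not a tautology.

only Ł5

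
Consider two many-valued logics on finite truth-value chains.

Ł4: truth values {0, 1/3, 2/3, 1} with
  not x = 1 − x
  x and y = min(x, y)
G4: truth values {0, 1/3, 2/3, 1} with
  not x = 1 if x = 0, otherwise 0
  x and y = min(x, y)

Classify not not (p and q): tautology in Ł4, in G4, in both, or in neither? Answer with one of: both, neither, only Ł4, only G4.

In Ł4: at p = 0, q = 0 the value is 0 — not a tautology.
In G4: at p = 0, q = 0 the value is 0 — not a tautology.

neither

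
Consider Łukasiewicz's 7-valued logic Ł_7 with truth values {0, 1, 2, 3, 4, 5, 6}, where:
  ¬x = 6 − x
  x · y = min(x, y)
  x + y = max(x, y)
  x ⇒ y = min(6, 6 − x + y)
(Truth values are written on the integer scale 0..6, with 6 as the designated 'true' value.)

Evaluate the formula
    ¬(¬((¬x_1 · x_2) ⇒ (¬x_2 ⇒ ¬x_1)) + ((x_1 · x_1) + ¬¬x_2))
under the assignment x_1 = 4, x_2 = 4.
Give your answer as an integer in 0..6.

¬x_1 = ¬4 = 2
¬x_1 · x_2 = 2 · 4 = 2
¬x_2 = ¬4 = 2
¬x_1 = ¬4 = 2
¬x_2 ⇒ ¬x_1 = 2 ⇒ 2 = 6
(¬x_1 · x_2) ⇒ (¬x_2 ⇒ ¬x_1) = 2 ⇒ 6 = 6
¬((¬x_1 · x_2) ⇒ (¬x_2 ⇒ ¬x_1)) = ¬6 = 0
x_1 · x_1 = 4 · 4 = 4
¬x_2 = ¬4 = 2
¬¬x_2 = ¬2 = 4
(x_1 · x_1) + ¬¬x_2 = 4 + 4 = 4
¬((¬x_1 · x_2) ⇒ (¬x_2 ⇒ ¬x_1)) + ((x_1 · x_1) + ¬¬x_2) = 0 + 4 = 4
¬(¬((¬x_1 · x_2) ⇒ (¬x_2 ⇒ ¬x_1)) + ((x_1 · x_1) + ¬¬x_2)) = ¬4 = 2

2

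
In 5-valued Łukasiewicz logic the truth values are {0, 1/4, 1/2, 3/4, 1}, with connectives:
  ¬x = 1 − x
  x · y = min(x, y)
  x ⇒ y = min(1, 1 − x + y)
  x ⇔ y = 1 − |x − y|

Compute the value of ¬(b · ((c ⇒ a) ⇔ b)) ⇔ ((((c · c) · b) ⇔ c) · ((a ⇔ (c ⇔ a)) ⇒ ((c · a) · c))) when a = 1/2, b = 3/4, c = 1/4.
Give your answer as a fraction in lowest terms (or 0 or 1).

c ⇒ a = 1/4 ⇒ 1/2 = 1
(c ⇒ a) ⇔ b = 1 ⇔ 3/4 = 3/4
b · ((c ⇒ a) ⇔ b) = 3/4 · 3/4 = 3/4
¬(b · ((c ⇒ a) ⇔ b)) = ¬3/4 = 1/4
c · c = 1/4 · 1/4 = 1/4
(c · c) · b = 1/4 · 3/4 = 1/4
((c · c) · b) ⇔ c = 1/4 ⇔ 1/4 = 1
c ⇔ a = 1/4 ⇔ 1/2 = 3/4
a ⇔ (c ⇔ a) = 1/2 ⇔ 3/4 = 3/4
c · a = 1/4 · 1/2 = 1/4
(c · a) · c = 1/4 · 1/4 = 1/4
(a ⇔ (c ⇔ a)) ⇒ ((c · a) · c) = 3/4 ⇒ 1/4 = 1/2
(((c · c) · b) ⇔ c) · ((a ⇔ (c ⇔ a)) ⇒ ((c · a) · c)) = 1 · 1/2 = 1/2
¬(b · ((c ⇒ a) ⇔ b)) ⇔ ((((c · c) · b) ⇔ c) · ((a ⇔ (c ⇔ a)) ⇒ ((c · a) · c))) = 1/4 ⇔ 1/2 = 3/4

3/4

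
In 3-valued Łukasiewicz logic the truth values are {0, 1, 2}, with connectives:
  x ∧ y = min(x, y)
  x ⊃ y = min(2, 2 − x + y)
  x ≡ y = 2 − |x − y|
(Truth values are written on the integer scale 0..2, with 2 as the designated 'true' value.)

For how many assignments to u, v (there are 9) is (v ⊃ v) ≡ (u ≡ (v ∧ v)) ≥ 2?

u = 0, v = 0 ↦ 2  ≥
u = 0, v = 1 ↦ 1  <
u = 0, v = 2 ↦ 0  <
u = 1, v = 0 ↦ 1  <
u = 1, v = 1 ↦ 2  ≥
u = 1, v = 2 ↦ 1  <
u = 2, v = 0 ↦ 0  <
u = 2, v = 1 ↦ 1  <
u = 2, v = 2 ↦ 2  ≥
So 3 of the 9 assignments meet the threshold.

3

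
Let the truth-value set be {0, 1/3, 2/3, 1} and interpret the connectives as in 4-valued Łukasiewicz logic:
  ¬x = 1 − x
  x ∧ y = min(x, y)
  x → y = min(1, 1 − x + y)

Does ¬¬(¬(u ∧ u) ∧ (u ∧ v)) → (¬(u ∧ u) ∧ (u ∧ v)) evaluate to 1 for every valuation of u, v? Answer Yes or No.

u = 0, v = 0 ↦ 1
u = 0, v = 1/3 ↦ 1
u = 0, v = 2/3 ↦ 1
u = 0, v = 1 ↦ 1
u = 1/3, v = 0 ↦ 1
u = 1/3, v = 1/3 ↦ 1
u = 1/3, v = 2/3 ↦ 1
u = 1/3, v = 1 ↦ 1
u = 2/3, v = 0 ↦ 1
u = 2/3, v = 1/3 ↦ 1
u = 2/3, v = 2/3 ↦ 1
u = 2/3, v = 1 ↦ 1
u = 1, v = 0 ↦ 1
u = 1, v = 1/3 ↦ 1
u = 1, v = 2/3 ↦ 1
u = 1, v = 1 ↦ 1
Every assignment gives a value ≥ 1.

Yes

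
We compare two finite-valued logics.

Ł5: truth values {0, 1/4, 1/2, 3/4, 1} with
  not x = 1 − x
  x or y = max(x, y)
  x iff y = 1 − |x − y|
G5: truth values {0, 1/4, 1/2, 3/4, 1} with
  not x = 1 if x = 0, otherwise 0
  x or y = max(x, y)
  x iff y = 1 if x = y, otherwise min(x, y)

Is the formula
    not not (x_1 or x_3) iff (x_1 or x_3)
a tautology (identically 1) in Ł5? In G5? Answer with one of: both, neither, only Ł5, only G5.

only Ł5

In Ł5: every assignment gives 1 — tautology.
In G5: at x_1 = 0, x_3 = 1/4 the value is 1/4 — not a tautology.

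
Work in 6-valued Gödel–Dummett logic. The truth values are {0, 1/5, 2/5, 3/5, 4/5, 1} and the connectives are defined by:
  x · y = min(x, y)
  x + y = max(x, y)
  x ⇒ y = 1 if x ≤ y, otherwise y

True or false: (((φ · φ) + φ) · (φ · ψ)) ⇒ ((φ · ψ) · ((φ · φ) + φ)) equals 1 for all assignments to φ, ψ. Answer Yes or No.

At φ = 2/5, ψ = 1, for instance:
φ · φ = 2/5 · 2/5 = 2/5
(φ · φ) + φ = 2/5 + 2/5 = 2/5
φ · ψ = 2/5 · 1 = 2/5
((φ · φ) + φ) · (φ · ψ) = 2/5 · 2/5 = 2/5
(φ · ψ) · ((φ · φ) + φ) = 2/5 · 2/5 = 2/5
(((φ · φ) + φ) · (φ · ψ)) ⇒ ((φ · ψ) · ((φ · φ) + φ)) = 2/5 ⇒ 2/5 = 1
and checking the remaining 35 assignments likewise gives ≥ 1 in every case.

Yes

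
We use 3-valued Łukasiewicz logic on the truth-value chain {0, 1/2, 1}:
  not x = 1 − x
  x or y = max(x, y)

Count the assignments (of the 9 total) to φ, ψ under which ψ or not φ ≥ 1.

φ = 0, ψ = 0 ↦ 1  ≥
φ = 0, ψ = 1/2 ↦ 1  ≥
φ = 0, ψ = 1 ↦ 1  ≥
φ = 1/2, ψ = 0 ↦ 1/2  <
φ = 1/2, ψ = 1/2 ↦ 1/2  <
φ = 1/2, ψ = 1 ↦ 1  ≥
φ = 1, ψ = 0 ↦ 0  <
φ = 1, ψ = 1/2 ↦ 1/2  <
φ = 1, ψ = 1 ↦ 1  ≥
So 5 of the 9 assignments meet the threshold.

5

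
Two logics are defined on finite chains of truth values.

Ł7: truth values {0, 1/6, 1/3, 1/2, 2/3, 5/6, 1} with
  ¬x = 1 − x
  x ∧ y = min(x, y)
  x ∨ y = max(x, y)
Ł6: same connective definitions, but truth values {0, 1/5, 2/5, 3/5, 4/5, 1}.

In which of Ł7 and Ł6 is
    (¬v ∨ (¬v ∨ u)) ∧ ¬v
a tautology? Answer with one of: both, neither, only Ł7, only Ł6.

In Ł7: at u = 0, v = 1/6 the value is 5/6 — not a tautology.
In Ł6: at u = 0, v = 1/5 the value is 4/5 — not a tautology.

neither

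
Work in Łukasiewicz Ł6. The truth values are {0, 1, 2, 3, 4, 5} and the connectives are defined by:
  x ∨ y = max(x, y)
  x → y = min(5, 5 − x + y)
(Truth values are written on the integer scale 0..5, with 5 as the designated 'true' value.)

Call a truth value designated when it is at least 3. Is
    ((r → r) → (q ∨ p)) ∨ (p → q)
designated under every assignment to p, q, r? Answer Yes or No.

Yes

At p = 1, q = 1, r = 5, for instance:
r → r = 5 → 5 = 5
q ∨ p = 1 ∨ 1 = 1
(r → r) → (q ∨ p) = 5 → 1 = 1
p → q = 1 → 1 = 5
((r → r) → (q ∨ p)) ∨ (p → q) = 1 ∨ 5 = 5
and checking the remaining 215 assignments likewise gives ≥ 3 in every case.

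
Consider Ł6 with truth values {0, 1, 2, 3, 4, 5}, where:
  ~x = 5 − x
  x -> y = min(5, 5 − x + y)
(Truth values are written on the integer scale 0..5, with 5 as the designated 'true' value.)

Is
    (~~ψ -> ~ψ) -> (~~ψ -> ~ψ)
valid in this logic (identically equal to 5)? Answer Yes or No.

ψ = 0 ↦ 5
ψ = 1 ↦ 5
ψ = 2 ↦ 5
ψ = 3 ↦ 5
ψ = 4 ↦ 5
ψ = 5 ↦ 5
Every assignment gives a value ≥ 5.

Yes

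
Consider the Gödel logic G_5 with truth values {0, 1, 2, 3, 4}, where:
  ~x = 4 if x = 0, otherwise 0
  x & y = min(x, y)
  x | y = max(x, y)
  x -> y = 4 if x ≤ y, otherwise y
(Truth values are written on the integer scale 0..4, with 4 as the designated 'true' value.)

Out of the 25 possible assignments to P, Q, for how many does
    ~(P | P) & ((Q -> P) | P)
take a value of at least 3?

value 4: 1 assignment (counts)
value 0: 24 assignments
So 1 of the 25 assignments meets the threshold.

1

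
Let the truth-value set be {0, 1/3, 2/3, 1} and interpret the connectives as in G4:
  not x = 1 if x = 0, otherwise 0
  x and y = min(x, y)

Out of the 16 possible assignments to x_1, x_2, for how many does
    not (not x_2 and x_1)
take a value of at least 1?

x_1 = 0, x_2 = 0 ↦ 1  ≥
x_1 = 0, x_2 = 1/3 ↦ 1  ≥
x_1 = 0, x_2 = 2/3 ↦ 1  ≥
x_1 = 0, x_2 = 1 ↦ 1  ≥
x_1 = 1/3, x_2 = 0 ↦ 0  <
x_1 = 1/3, x_2 = 1/3 ↦ 1  ≥
x_1 = 1/3, x_2 = 2/3 ↦ 1  ≥
x_1 = 1/3, x_2 = 1 ↦ 1  ≥
x_1 = 2/3, x_2 = 0 ↦ 0  <
x_1 = 2/3, x_2 = 1/3 ↦ 1  ≥
x_1 = 2/3, x_2 = 2/3 ↦ 1  ≥
x_1 = 2/3, x_2 = 1 ↦ 1  ≥
x_1 = 1, x_2 = 0 ↦ 0  <
x_1 = 1, x_2 = 1/3 ↦ 1  ≥
x_1 = 1, x_2 = 2/3 ↦ 1  ≥
x_1 = 1, x_2 = 1 ↦ 1  ≥
So 13 of the 16 assignments meet the threshold.

13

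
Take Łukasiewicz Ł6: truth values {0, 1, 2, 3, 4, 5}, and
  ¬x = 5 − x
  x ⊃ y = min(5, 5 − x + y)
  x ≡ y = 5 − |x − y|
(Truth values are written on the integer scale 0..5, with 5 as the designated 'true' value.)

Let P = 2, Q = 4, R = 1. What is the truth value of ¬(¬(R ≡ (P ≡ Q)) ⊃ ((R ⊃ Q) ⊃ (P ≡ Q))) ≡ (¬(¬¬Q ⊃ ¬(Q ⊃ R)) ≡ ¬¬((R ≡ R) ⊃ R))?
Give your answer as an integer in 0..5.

0

P ≡ Q = 2 ≡ 4 = 3
R ≡ (P ≡ Q) = 1 ≡ 3 = 3
¬(R ≡ (P ≡ Q)) = ¬3 = 2
R ⊃ Q = 1 ⊃ 4 = 5
P ≡ Q = 2 ≡ 4 = 3
(R ⊃ Q) ⊃ (P ≡ Q) = 5 ⊃ 3 = 3
¬(R ≡ (P ≡ Q)) ⊃ ((R ⊃ Q) ⊃ (P ≡ Q)) = 2 ⊃ 3 = 5
¬(¬(R ≡ (P ≡ Q)) ⊃ ((R ⊃ Q) ⊃ (P ≡ Q))) = ¬5 = 0
¬Q = ¬4 = 1
¬¬Q = ¬1 = 4
Q ⊃ R = 4 ⊃ 1 = 2
¬(Q ⊃ R) = ¬2 = 3
¬¬Q ⊃ ¬(Q ⊃ R) = 4 ⊃ 3 = 4
¬(¬¬Q ⊃ ¬(Q ⊃ R)) = ¬4 = 1
R ≡ R = 1 ≡ 1 = 5
(R ≡ R) ⊃ R = 5 ⊃ 1 = 1
¬((R ≡ R) ⊃ R) = ¬1 = 4
¬¬((R ≡ R) ⊃ R) = ¬4 = 1
¬(¬¬Q ⊃ ¬(Q ⊃ R)) ≡ ¬¬((R ≡ R) ⊃ R) = 1 ≡ 1 = 5
¬(¬(R ≡ (P ≡ Q)) ⊃ ((R ⊃ Q) ⊃ (P ≡ Q))) ≡ (¬(¬¬Q ⊃ ¬(Q ⊃ R)) ≡ ¬¬((R ≡ R) ⊃ R)) = 0 ≡ 5 = 0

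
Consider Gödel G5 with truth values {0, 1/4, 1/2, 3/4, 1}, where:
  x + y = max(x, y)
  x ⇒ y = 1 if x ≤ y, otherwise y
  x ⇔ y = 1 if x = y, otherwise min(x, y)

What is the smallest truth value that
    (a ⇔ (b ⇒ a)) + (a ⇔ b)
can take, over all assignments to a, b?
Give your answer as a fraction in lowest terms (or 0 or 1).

1/4

Take a = 1/4, b = 0:
b ⇒ a = 0 ⇒ 1/4 = 1
a ⇔ (b ⇒ a) = 1/4 ⇔ 1 = 1/4
a ⇔ b = 1/4 ⇔ 0 = 0
(a ⇔ (b ⇒ a)) + (a ⇔ b) = 1/4 + 0 = 1/4
No assignment yields a value below 1/4, so this is the minimum.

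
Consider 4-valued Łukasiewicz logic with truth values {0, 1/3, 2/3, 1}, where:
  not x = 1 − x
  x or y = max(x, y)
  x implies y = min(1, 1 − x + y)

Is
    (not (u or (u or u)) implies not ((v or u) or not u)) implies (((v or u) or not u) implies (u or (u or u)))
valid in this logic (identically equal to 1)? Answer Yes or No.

Yes

u = 0, v = 0 ↦ 1
u = 0, v = 1/3 ↦ 1
u = 0, v = 2/3 ↦ 1
u = 0, v = 1 ↦ 1
u = 1/3, v = 0 ↦ 1
u = 1/3, v = 1/3 ↦ 1
u = 1/3, v = 2/3 ↦ 1
u = 1/3, v = 1 ↦ 1
u = 2/3, v = 0 ↦ 1
u = 2/3, v = 1/3 ↦ 1
u = 2/3, v = 2/3 ↦ 1
u = 2/3, v = 1 ↦ 1
u = 1, v = 0 ↦ 1
u = 1, v = 1/3 ↦ 1
u = 1, v = 2/3 ↦ 1
u = 1, v = 1 ↦ 1
Every assignment gives a value ≥ 1.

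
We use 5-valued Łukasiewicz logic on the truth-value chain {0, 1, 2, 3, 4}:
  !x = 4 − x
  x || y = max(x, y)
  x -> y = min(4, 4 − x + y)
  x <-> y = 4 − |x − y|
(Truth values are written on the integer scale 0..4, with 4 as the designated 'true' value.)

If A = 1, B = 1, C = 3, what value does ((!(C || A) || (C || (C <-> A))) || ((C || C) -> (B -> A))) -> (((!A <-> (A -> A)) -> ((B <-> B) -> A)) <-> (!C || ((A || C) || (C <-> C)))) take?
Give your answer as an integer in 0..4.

C || A = 3 || 1 = 3
!(C || A) = !3 = 1
C <-> A = 3 <-> 1 = 2
C || (C <-> A) = 3 || 2 = 3
!(C || A) || (C || (C <-> A)) = 1 || 3 = 3
C || C = 3 || 3 = 3
B -> A = 1 -> 1 = 4
(C || C) -> (B -> A) = 3 -> 4 = 4
(!(C || A) || (C || (C <-> A))) || ((C || C) -> (B -> A)) = 3 || 4 = 4
!A = !1 = 3
A -> A = 1 -> 1 = 4
!A <-> (A -> A) = 3 <-> 4 = 3
B <-> B = 1 <-> 1 = 4
(B <-> B) -> A = 4 -> 1 = 1
(!A <-> (A -> A)) -> ((B <-> B) -> A) = 3 -> 1 = 2
!C = !3 = 1
A || C = 1 || 3 = 3
C <-> C = 3 <-> 3 = 4
(A || C) || (C <-> C) = 3 || 4 = 4
!C || ((A || C) || (C <-> C)) = 1 || 4 = 4
((!A <-> (A -> A)) -> ((B <-> B) -> A)) <-> (!C || ((A || C) || (C <-> C))) = 2 <-> 4 = 2
((!(C || A) || (C || (C <-> A))) || ((C || C) -> (B -> A))) -> (((!A <-> (A -> A)) -> ((B <-> B) -> A)) <-> (!C || ((A || C) || (C <-> C)))) = 4 -> 2 = 2

2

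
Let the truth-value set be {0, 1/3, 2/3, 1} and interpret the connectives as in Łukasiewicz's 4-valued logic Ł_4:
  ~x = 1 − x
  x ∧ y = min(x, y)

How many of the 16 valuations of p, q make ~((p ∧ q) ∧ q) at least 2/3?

p = 0, q = 0 ↦ 1  ≥
p = 0, q = 1/3 ↦ 1  ≥
p = 0, q = 2/3 ↦ 1  ≥
p = 0, q = 1 ↦ 1  ≥
p = 1/3, q = 0 ↦ 1  ≥
p = 1/3, q = 1/3 ↦ 2/3  ≥
p = 1/3, q = 2/3 ↦ 2/3  ≥
p = 1/3, q = 1 ↦ 2/3  ≥
p = 2/3, q = 0 ↦ 1  ≥
p = 2/3, q = 1/3 ↦ 2/3  ≥
p = 2/3, q = 2/3 ↦ 1/3  <
p = 2/3, q = 1 ↦ 1/3  <
p = 1, q = 0 ↦ 1  ≥
p = 1, q = 1/3 ↦ 2/3  ≥
p = 1, q = 2/3 ↦ 1/3  <
p = 1, q = 1 ↦ 0  <
So 12 of the 16 assignments meet the threshold.

12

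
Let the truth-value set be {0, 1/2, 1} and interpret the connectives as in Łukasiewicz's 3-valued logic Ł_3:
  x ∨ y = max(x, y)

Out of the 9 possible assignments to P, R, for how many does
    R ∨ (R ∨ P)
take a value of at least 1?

P = 0, R = 0 ↦ 0  <
P = 0, R = 1/2 ↦ 1/2  <
P = 0, R = 1 ↦ 1  ≥
P = 1/2, R = 0 ↦ 1/2  <
P = 1/2, R = 1/2 ↦ 1/2  <
P = 1/2, R = 1 ↦ 1  ≥
P = 1, R = 0 ↦ 1  ≥
P = 1, R = 1/2 ↦ 1  ≥
P = 1, R = 1 ↦ 1  ≥
So 5 of the 9 assignments meet the threshold.

5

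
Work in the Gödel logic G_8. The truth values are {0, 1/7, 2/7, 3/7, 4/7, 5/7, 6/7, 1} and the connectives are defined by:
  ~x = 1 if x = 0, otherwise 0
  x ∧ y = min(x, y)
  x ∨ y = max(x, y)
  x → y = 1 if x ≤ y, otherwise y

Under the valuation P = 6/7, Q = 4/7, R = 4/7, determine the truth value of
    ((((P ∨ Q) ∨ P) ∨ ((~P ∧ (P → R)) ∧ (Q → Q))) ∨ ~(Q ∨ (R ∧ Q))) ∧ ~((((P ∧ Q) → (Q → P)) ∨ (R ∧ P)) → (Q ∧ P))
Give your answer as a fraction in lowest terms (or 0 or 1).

0

P ∨ Q = 6/7 ∨ 4/7 = 6/7
(P ∨ Q) ∨ P = 6/7 ∨ 6/7 = 6/7
~P = ~6/7 = 0
P → R = 6/7 → 4/7 = 4/7
~P ∧ (P → R) = 0 ∧ 4/7 = 0
Q → Q = 4/7 → 4/7 = 1
(~P ∧ (P → R)) ∧ (Q → Q) = 0 ∧ 1 = 0
((P ∨ Q) ∨ P) ∨ ((~P ∧ (P → R)) ∧ (Q → Q)) = 6/7 ∨ 0 = 6/7
R ∧ Q = 4/7 ∧ 4/7 = 4/7
Q ∨ (R ∧ Q) = 4/7 ∨ 4/7 = 4/7
~(Q ∨ (R ∧ Q)) = ~4/7 = 0
(((P ∨ Q) ∨ P) ∨ ((~P ∧ (P → R)) ∧ (Q → Q))) ∨ ~(Q ∨ (R ∧ Q)) = 6/7 ∨ 0 = 6/7
P ∧ Q = 6/7 ∧ 4/7 = 4/7
Q → P = 4/7 → 6/7 = 1
(P ∧ Q) → (Q → P) = 4/7 → 1 = 1
R ∧ P = 4/7 ∧ 6/7 = 4/7
((P ∧ Q) → (Q → P)) ∨ (R ∧ P) = 1 ∨ 4/7 = 1
Q ∧ P = 4/7 ∧ 6/7 = 4/7
(((P ∧ Q) → (Q → P)) ∨ (R ∧ P)) → (Q ∧ P) = 1 → 4/7 = 4/7
~((((P ∧ Q) → (Q → P)) ∨ (R ∧ P)) → (Q ∧ P)) = ~4/7 = 0
((((P ∨ Q) ∨ P) ∨ ((~P ∧ (P → R)) ∧ (Q → Q))) ∨ ~(Q ∨ (R ∧ Q))) ∧ ~((((P ∧ Q) → (Q → P)) ∨ (R ∧ P)) → (Q ∧ P)) = 6/7 ∧ 0 = 0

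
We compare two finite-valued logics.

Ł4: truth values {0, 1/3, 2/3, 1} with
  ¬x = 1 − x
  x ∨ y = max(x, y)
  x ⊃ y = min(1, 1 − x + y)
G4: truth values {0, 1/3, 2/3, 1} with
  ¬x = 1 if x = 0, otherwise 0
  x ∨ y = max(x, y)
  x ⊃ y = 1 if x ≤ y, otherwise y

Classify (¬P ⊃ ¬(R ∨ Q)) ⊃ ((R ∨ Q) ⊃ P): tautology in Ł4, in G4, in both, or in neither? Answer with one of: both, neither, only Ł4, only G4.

only Ł4

In Ł4: every assignment gives 1 — tautology.
In G4: at P = 1/3, Q = 0, R = 2/3 the value is 1/3 — not a tautology.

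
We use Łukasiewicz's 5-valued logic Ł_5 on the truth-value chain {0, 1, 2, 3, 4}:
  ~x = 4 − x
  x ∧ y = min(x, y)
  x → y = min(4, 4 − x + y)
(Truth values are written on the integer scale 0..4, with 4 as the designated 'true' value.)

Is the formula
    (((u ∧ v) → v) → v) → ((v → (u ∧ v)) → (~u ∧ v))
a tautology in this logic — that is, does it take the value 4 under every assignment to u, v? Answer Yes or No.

No

Counterexample: take u = 3, v = 2.
u ∧ v = 3 ∧ 2 = 2
(u ∧ v) → v = 2 → 2 = 4
((u ∧ v) → v) → v = 4 → 2 = 2
u ∧ v = 3 ∧ 2 = 2
v → (u ∧ v) = 2 → 2 = 4
~u = ~3 = 1
~u ∧ v = 1 ∧ 2 = 1
(v → (u ∧ v)) → (~u ∧ v) = 4 → 1 = 1
(((u ∧ v) → v) → v) → ((v → (u ∧ v)) → (~u ∧ v)) = 2 → 1 = 3
This gives 3 ≠ 4.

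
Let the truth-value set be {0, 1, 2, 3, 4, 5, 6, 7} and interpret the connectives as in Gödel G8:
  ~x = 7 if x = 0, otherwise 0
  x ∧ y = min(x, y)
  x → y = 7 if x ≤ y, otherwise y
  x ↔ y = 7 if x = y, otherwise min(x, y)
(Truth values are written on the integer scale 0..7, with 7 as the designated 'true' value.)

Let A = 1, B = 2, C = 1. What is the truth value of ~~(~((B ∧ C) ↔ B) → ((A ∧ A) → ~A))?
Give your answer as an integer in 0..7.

B ∧ C = 2 ∧ 1 = 1
(B ∧ C) ↔ B = 1 ↔ 2 = 1
~((B ∧ C) ↔ B) = ~1 = 0
A ∧ A = 1 ∧ 1 = 1
~A = ~1 = 0
(A ∧ A) → ~A = 1 → 0 = 0
~((B ∧ C) ↔ B) → ((A ∧ A) → ~A) = 0 → 0 = 7
~(~((B ∧ C) ↔ B) → ((A ∧ A) → ~A)) = ~7 = 0
~~(~((B ∧ C) ↔ B) → ((A ∧ A) → ~A)) = ~0 = 7

7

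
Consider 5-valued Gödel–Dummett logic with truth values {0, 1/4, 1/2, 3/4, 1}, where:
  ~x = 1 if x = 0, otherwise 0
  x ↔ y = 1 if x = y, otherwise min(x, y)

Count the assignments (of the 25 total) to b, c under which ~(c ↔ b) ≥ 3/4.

8

value 1: 8 assignments (counts)
value 0: 17 assignments
So 8 of the 25 assignments meet the threshold.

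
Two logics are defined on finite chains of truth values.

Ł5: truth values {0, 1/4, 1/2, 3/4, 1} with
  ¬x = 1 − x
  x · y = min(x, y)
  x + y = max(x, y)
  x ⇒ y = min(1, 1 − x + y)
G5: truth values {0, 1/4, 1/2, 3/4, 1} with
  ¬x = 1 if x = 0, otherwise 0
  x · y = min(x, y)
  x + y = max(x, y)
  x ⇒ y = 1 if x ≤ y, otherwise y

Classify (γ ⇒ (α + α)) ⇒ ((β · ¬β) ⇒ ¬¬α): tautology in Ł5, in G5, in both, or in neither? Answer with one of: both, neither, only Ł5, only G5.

only G5

In Ł5: at α = 0, β = 1/4, γ = 0 the value is 3/4 — not a tautology.
In G5: every assignment gives 1 — tautology.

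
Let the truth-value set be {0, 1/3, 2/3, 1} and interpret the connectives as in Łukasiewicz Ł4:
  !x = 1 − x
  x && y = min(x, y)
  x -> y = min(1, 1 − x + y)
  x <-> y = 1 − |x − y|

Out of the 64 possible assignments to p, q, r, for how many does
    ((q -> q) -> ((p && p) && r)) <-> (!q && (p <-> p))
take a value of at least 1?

16

value 1: 16 assignments (counts)
value 2/3: 24 assignments
value 1/3: 16 assignments
value 0: 8 assignments
So 16 of the 64 assignments meet the threshold.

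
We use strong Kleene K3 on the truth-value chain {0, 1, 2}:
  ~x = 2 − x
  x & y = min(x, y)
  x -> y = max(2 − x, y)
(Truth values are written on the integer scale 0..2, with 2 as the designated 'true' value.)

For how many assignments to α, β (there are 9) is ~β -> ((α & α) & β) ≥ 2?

α = 0, β = 0 ↦ 0  <
α = 0, β = 1 ↦ 1  <
α = 0, β = 2 ↦ 2  ≥
α = 1, β = 0 ↦ 0  <
α = 1, β = 1 ↦ 1  <
α = 1, β = 2 ↦ 2  ≥
α = 2, β = 0 ↦ 0  <
α = 2, β = 1 ↦ 1  <
α = 2, β = 2 ↦ 2  ≥
So 3 of the 9 assignments meet the threshold.

3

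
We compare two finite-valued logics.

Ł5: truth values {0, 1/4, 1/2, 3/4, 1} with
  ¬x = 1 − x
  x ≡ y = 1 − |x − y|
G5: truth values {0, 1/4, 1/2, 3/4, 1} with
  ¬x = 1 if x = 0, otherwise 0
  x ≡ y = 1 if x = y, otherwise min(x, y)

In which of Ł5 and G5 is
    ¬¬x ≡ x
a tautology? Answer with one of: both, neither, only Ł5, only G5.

only Ł5

In Ł5: every assignment gives 1 — tautology.
In G5: at x = 1/4 the value is 1/4 — not a tautology.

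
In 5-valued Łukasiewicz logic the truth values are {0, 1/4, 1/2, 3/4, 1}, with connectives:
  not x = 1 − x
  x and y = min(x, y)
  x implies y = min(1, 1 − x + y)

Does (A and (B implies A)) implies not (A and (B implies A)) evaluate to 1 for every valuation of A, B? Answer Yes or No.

No

Counterexample: take A = 3/4, B = 0.
B implies A = 0 implies 3/4 = 1
A and (B implies A) = 3/4 and 1 = 3/4
not (A and (B implies A)) = not 3/4 = 1/4
(A and (B implies A)) implies not (A and (B implies A)) = 3/4 implies 1/4 = 1/2
This gives 1/2 ≠ 1.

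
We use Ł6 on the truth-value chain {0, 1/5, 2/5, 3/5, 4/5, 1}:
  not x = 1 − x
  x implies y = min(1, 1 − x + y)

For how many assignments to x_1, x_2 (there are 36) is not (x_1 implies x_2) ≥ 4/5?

3

value 1: 1 assignment (counts)
value 4/5: 2 assignments (counts)
value 3/5: 3 assignments
value 2/5: 4 assignments
value 1/5: 5 assignments
value 0: 21 assignments
So 3 of the 36 assignments meet the threshold.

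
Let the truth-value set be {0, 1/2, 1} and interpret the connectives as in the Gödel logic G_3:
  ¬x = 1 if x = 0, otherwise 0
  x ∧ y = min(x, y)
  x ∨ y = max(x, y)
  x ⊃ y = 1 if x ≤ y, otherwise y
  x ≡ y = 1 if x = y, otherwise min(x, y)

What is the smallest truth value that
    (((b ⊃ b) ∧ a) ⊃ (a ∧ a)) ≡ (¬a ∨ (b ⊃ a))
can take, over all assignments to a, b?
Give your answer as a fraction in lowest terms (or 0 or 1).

Take a = 1/2, b = 1:
b ⊃ b = 1 ⊃ 1 = 1
(b ⊃ b) ∧ a = 1 ∧ 1/2 = 1/2
a ∧ a = 1/2 ∧ 1/2 = 1/2
((b ⊃ b) ∧ a) ⊃ (a ∧ a) = 1/2 ⊃ 1/2 = 1
¬a = ¬1/2 = 0
b ⊃ a = 1 ⊃ 1/2 = 1/2
¬a ∨ (b ⊃ a) = 0 ∨ 1/2 = 1/2
(((b ⊃ b) ∧ a) ⊃ (a ∧ a)) ≡ (¬a ∨ (b ⊃ a)) = 1 ≡ 1/2 = 1/2
No assignment yields a value below 1/2, so this is the minimum.

1/2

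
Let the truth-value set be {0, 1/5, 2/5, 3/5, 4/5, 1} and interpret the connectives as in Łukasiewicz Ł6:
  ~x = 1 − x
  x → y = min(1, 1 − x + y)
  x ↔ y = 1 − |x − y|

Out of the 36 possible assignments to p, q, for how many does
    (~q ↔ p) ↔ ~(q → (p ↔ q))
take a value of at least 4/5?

11

value 1: 7 assignments (counts)
value 4/5: 4 assignments (counts)
value 3/5: 6 assignments
value 2/5: 8 assignments
value 1/5: 7 assignments
value 0: 4 assignments
So 11 of the 36 assignments meet the threshold.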